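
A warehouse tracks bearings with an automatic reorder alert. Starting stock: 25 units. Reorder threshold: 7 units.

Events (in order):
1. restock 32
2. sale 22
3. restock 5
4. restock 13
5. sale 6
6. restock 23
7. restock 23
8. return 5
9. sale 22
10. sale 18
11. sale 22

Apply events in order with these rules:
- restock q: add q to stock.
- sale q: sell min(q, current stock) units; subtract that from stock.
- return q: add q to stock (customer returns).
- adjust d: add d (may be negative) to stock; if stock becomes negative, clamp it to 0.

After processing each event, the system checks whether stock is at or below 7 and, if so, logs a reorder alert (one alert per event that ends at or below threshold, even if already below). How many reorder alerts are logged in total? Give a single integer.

Answer: 0

Derivation:
Processing events:
Start: stock = 25
  Event 1 (restock 32): 25 + 32 = 57
  Event 2 (sale 22): sell min(22,57)=22. stock: 57 - 22 = 35. total_sold = 22
  Event 3 (restock 5): 35 + 5 = 40
  Event 4 (restock 13): 40 + 13 = 53
  Event 5 (sale 6): sell min(6,53)=6. stock: 53 - 6 = 47. total_sold = 28
  Event 6 (restock 23): 47 + 23 = 70
  Event 7 (restock 23): 70 + 23 = 93
  Event 8 (return 5): 93 + 5 = 98
  Event 9 (sale 22): sell min(22,98)=22. stock: 98 - 22 = 76. total_sold = 50
  Event 10 (sale 18): sell min(18,76)=18. stock: 76 - 18 = 58. total_sold = 68
  Event 11 (sale 22): sell min(22,58)=22. stock: 58 - 22 = 36. total_sold = 90
Final: stock = 36, total_sold = 90

Checking against threshold 7:
  After event 1: stock=57 > 7
  After event 2: stock=35 > 7
  After event 3: stock=40 > 7
  After event 4: stock=53 > 7
  After event 5: stock=47 > 7
  After event 6: stock=70 > 7
  After event 7: stock=93 > 7
  After event 8: stock=98 > 7
  After event 9: stock=76 > 7
  After event 10: stock=58 > 7
  After event 11: stock=36 > 7
Alert events: []. Count = 0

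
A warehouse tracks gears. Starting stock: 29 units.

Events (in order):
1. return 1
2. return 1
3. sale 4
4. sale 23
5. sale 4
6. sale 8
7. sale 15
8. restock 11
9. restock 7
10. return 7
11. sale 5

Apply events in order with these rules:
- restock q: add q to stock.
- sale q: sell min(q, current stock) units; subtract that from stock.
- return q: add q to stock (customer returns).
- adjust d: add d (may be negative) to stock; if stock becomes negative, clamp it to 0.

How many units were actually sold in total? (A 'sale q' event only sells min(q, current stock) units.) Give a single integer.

Answer: 36

Derivation:
Processing events:
Start: stock = 29
  Event 1 (return 1): 29 + 1 = 30
  Event 2 (return 1): 30 + 1 = 31
  Event 3 (sale 4): sell min(4,31)=4. stock: 31 - 4 = 27. total_sold = 4
  Event 4 (sale 23): sell min(23,27)=23. stock: 27 - 23 = 4. total_sold = 27
  Event 5 (sale 4): sell min(4,4)=4. stock: 4 - 4 = 0. total_sold = 31
  Event 6 (sale 8): sell min(8,0)=0. stock: 0 - 0 = 0. total_sold = 31
  Event 7 (sale 15): sell min(15,0)=0. stock: 0 - 0 = 0. total_sold = 31
  Event 8 (restock 11): 0 + 11 = 11
  Event 9 (restock 7): 11 + 7 = 18
  Event 10 (return 7): 18 + 7 = 25
  Event 11 (sale 5): sell min(5,25)=5. stock: 25 - 5 = 20. total_sold = 36
Final: stock = 20, total_sold = 36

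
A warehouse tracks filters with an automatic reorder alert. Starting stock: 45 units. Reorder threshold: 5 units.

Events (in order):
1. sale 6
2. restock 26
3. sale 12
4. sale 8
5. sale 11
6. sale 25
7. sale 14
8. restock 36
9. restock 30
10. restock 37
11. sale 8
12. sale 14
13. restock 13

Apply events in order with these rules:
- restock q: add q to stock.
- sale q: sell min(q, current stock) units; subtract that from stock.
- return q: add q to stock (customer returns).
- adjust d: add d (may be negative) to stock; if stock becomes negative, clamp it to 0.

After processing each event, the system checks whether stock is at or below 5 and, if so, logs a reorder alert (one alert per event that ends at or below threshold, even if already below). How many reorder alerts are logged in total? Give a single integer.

Answer: 1

Derivation:
Processing events:
Start: stock = 45
  Event 1 (sale 6): sell min(6,45)=6. stock: 45 - 6 = 39. total_sold = 6
  Event 2 (restock 26): 39 + 26 = 65
  Event 3 (sale 12): sell min(12,65)=12. stock: 65 - 12 = 53. total_sold = 18
  Event 4 (sale 8): sell min(8,53)=8. stock: 53 - 8 = 45. total_sold = 26
  Event 5 (sale 11): sell min(11,45)=11. stock: 45 - 11 = 34. total_sold = 37
  Event 6 (sale 25): sell min(25,34)=25. stock: 34 - 25 = 9. total_sold = 62
  Event 7 (sale 14): sell min(14,9)=9. stock: 9 - 9 = 0. total_sold = 71
  Event 8 (restock 36): 0 + 36 = 36
  Event 9 (restock 30): 36 + 30 = 66
  Event 10 (restock 37): 66 + 37 = 103
  Event 11 (sale 8): sell min(8,103)=8. stock: 103 - 8 = 95. total_sold = 79
  Event 12 (sale 14): sell min(14,95)=14. stock: 95 - 14 = 81. total_sold = 93
  Event 13 (restock 13): 81 + 13 = 94
Final: stock = 94, total_sold = 93

Checking against threshold 5:
  After event 1: stock=39 > 5
  After event 2: stock=65 > 5
  After event 3: stock=53 > 5
  After event 4: stock=45 > 5
  After event 5: stock=34 > 5
  After event 6: stock=9 > 5
  After event 7: stock=0 <= 5 -> ALERT
  After event 8: stock=36 > 5
  After event 9: stock=66 > 5
  After event 10: stock=103 > 5
  After event 11: stock=95 > 5
  After event 12: stock=81 > 5
  After event 13: stock=94 > 5
Alert events: [7]. Count = 1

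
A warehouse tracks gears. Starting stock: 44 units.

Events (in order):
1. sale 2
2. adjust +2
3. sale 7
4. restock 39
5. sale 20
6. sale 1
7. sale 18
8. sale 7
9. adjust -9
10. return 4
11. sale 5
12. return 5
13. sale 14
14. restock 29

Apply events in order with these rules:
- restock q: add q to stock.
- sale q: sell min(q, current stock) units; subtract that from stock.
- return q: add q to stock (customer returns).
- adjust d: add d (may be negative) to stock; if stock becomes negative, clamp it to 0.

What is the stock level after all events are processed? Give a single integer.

Answer: 40

Derivation:
Processing events:
Start: stock = 44
  Event 1 (sale 2): sell min(2,44)=2. stock: 44 - 2 = 42. total_sold = 2
  Event 2 (adjust +2): 42 + 2 = 44
  Event 3 (sale 7): sell min(7,44)=7. stock: 44 - 7 = 37. total_sold = 9
  Event 4 (restock 39): 37 + 39 = 76
  Event 5 (sale 20): sell min(20,76)=20. stock: 76 - 20 = 56. total_sold = 29
  Event 6 (sale 1): sell min(1,56)=1. stock: 56 - 1 = 55. total_sold = 30
  Event 7 (sale 18): sell min(18,55)=18. stock: 55 - 18 = 37. total_sold = 48
  Event 8 (sale 7): sell min(7,37)=7. stock: 37 - 7 = 30. total_sold = 55
  Event 9 (adjust -9): 30 + -9 = 21
  Event 10 (return 4): 21 + 4 = 25
  Event 11 (sale 5): sell min(5,25)=5. stock: 25 - 5 = 20. total_sold = 60
  Event 12 (return 5): 20 + 5 = 25
  Event 13 (sale 14): sell min(14,25)=14. stock: 25 - 14 = 11. total_sold = 74
  Event 14 (restock 29): 11 + 29 = 40
Final: stock = 40, total_sold = 74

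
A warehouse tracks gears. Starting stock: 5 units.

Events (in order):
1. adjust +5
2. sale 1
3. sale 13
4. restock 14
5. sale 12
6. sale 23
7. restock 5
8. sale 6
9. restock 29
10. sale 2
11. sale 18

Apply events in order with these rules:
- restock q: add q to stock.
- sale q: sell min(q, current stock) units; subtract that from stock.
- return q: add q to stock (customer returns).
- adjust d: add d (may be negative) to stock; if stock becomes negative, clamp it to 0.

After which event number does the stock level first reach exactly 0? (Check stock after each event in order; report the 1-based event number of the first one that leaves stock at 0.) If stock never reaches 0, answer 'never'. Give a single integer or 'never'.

Answer: 3

Derivation:
Processing events:
Start: stock = 5
  Event 1 (adjust +5): 5 + 5 = 10
  Event 2 (sale 1): sell min(1,10)=1. stock: 10 - 1 = 9. total_sold = 1
  Event 3 (sale 13): sell min(13,9)=9. stock: 9 - 9 = 0. total_sold = 10
  Event 4 (restock 14): 0 + 14 = 14
  Event 5 (sale 12): sell min(12,14)=12. stock: 14 - 12 = 2. total_sold = 22
  Event 6 (sale 23): sell min(23,2)=2. stock: 2 - 2 = 0. total_sold = 24
  Event 7 (restock 5): 0 + 5 = 5
  Event 8 (sale 6): sell min(6,5)=5. stock: 5 - 5 = 0. total_sold = 29
  Event 9 (restock 29): 0 + 29 = 29
  Event 10 (sale 2): sell min(2,29)=2. stock: 29 - 2 = 27. total_sold = 31
  Event 11 (sale 18): sell min(18,27)=18. stock: 27 - 18 = 9. total_sold = 49
Final: stock = 9, total_sold = 49

First zero at event 3.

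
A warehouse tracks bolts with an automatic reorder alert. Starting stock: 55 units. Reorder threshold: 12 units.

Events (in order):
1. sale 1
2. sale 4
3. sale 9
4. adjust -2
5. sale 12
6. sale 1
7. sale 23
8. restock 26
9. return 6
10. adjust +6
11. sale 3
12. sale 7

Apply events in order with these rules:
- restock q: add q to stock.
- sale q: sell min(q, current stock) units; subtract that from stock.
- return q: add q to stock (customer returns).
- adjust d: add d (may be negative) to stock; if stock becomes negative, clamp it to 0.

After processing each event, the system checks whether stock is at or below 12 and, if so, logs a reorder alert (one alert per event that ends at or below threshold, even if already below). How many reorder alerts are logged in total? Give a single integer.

Processing events:
Start: stock = 55
  Event 1 (sale 1): sell min(1,55)=1. stock: 55 - 1 = 54. total_sold = 1
  Event 2 (sale 4): sell min(4,54)=4. stock: 54 - 4 = 50. total_sold = 5
  Event 3 (sale 9): sell min(9,50)=9. stock: 50 - 9 = 41. total_sold = 14
  Event 4 (adjust -2): 41 + -2 = 39
  Event 5 (sale 12): sell min(12,39)=12. stock: 39 - 12 = 27. total_sold = 26
  Event 6 (sale 1): sell min(1,27)=1. stock: 27 - 1 = 26. total_sold = 27
  Event 7 (sale 23): sell min(23,26)=23. stock: 26 - 23 = 3. total_sold = 50
  Event 8 (restock 26): 3 + 26 = 29
  Event 9 (return 6): 29 + 6 = 35
  Event 10 (adjust +6): 35 + 6 = 41
  Event 11 (sale 3): sell min(3,41)=3. stock: 41 - 3 = 38. total_sold = 53
  Event 12 (sale 7): sell min(7,38)=7. stock: 38 - 7 = 31. total_sold = 60
Final: stock = 31, total_sold = 60

Checking against threshold 12:
  After event 1: stock=54 > 12
  After event 2: stock=50 > 12
  After event 3: stock=41 > 12
  After event 4: stock=39 > 12
  After event 5: stock=27 > 12
  After event 6: stock=26 > 12
  After event 7: stock=3 <= 12 -> ALERT
  After event 8: stock=29 > 12
  After event 9: stock=35 > 12
  After event 10: stock=41 > 12
  After event 11: stock=38 > 12
  After event 12: stock=31 > 12
Alert events: [7]. Count = 1

Answer: 1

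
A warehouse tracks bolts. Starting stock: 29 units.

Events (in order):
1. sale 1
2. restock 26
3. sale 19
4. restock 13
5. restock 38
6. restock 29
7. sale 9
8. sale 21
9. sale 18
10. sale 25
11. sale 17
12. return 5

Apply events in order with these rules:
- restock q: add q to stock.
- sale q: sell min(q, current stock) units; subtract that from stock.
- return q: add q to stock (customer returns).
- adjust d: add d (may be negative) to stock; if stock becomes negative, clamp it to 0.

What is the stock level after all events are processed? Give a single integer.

Answer: 30

Derivation:
Processing events:
Start: stock = 29
  Event 1 (sale 1): sell min(1,29)=1. stock: 29 - 1 = 28. total_sold = 1
  Event 2 (restock 26): 28 + 26 = 54
  Event 3 (sale 19): sell min(19,54)=19. stock: 54 - 19 = 35. total_sold = 20
  Event 4 (restock 13): 35 + 13 = 48
  Event 5 (restock 38): 48 + 38 = 86
  Event 6 (restock 29): 86 + 29 = 115
  Event 7 (sale 9): sell min(9,115)=9. stock: 115 - 9 = 106. total_sold = 29
  Event 8 (sale 21): sell min(21,106)=21. stock: 106 - 21 = 85. total_sold = 50
  Event 9 (sale 18): sell min(18,85)=18. stock: 85 - 18 = 67. total_sold = 68
  Event 10 (sale 25): sell min(25,67)=25. stock: 67 - 25 = 42. total_sold = 93
  Event 11 (sale 17): sell min(17,42)=17. stock: 42 - 17 = 25. total_sold = 110
  Event 12 (return 5): 25 + 5 = 30
Final: stock = 30, total_sold = 110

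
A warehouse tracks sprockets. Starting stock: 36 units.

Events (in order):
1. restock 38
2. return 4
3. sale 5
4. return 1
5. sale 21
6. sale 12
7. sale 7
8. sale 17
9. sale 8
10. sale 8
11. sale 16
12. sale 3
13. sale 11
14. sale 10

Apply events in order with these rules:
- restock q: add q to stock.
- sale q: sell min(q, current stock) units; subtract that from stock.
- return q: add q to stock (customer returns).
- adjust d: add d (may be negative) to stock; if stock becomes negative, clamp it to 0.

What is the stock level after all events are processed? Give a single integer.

Answer: 0

Derivation:
Processing events:
Start: stock = 36
  Event 1 (restock 38): 36 + 38 = 74
  Event 2 (return 4): 74 + 4 = 78
  Event 3 (sale 5): sell min(5,78)=5. stock: 78 - 5 = 73. total_sold = 5
  Event 4 (return 1): 73 + 1 = 74
  Event 5 (sale 21): sell min(21,74)=21. stock: 74 - 21 = 53. total_sold = 26
  Event 6 (sale 12): sell min(12,53)=12. stock: 53 - 12 = 41. total_sold = 38
  Event 7 (sale 7): sell min(7,41)=7. stock: 41 - 7 = 34. total_sold = 45
  Event 8 (sale 17): sell min(17,34)=17. stock: 34 - 17 = 17. total_sold = 62
  Event 9 (sale 8): sell min(8,17)=8. stock: 17 - 8 = 9. total_sold = 70
  Event 10 (sale 8): sell min(8,9)=8. stock: 9 - 8 = 1. total_sold = 78
  Event 11 (sale 16): sell min(16,1)=1. stock: 1 - 1 = 0. total_sold = 79
  Event 12 (sale 3): sell min(3,0)=0. stock: 0 - 0 = 0. total_sold = 79
  Event 13 (sale 11): sell min(11,0)=0. stock: 0 - 0 = 0. total_sold = 79
  Event 14 (sale 10): sell min(10,0)=0. stock: 0 - 0 = 0. total_sold = 79
Final: stock = 0, total_sold = 79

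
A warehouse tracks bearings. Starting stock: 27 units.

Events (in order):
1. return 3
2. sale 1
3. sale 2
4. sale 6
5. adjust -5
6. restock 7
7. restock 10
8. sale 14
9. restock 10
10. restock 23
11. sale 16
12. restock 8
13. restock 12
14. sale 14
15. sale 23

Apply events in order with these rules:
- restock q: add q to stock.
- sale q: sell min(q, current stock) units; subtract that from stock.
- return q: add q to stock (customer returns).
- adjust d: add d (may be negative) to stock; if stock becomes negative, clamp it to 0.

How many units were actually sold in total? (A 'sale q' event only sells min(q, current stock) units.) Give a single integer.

Answer: 76

Derivation:
Processing events:
Start: stock = 27
  Event 1 (return 3): 27 + 3 = 30
  Event 2 (sale 1): sell min(1,30)=1. stock: 30 - 1 = 29. total_sold = 1
  Event 3 (sale 2): sell min(2,29)=2. stock: 29 - 2 = 27. total_sold = 3
  Event 4 (sale 6): sell min(6,27)=6. stock: 27 - 6 = 21. total_sold = 9
  Event 5 (adjust -5): 21 + -5 = 16
  Event 6 (restock 7): 16 + 7 = 23
  Event 7 (restock 10): 23 + 10 = 33
  Event 8 (sale 14): sell min(14,33)=14. stock: 33 - 14 = 19. total_sold = 23
  Event 9 (restock 10): 19 + 10 = 29
  Event 10 (restock 23): 29 + 23 = 52
  Event 11 (sale 16): sell min(16,52)=16. stock: 52 - 16 = 36. total_sold = 39
  Event 12 (restock 8): 36 + 8 = 44
  Event 13 (restock 12): 44 + 12 = 56
  Event 14 (sale 14): sell min(14,56)=14. stock: 56 - 14 = 42. total_sold = 53
  Event 15 (sale 23): sell min(23,42)=23. stock: 42 - 23 = 19. total_sold = 76
Final: stock = 19, total_sold = 76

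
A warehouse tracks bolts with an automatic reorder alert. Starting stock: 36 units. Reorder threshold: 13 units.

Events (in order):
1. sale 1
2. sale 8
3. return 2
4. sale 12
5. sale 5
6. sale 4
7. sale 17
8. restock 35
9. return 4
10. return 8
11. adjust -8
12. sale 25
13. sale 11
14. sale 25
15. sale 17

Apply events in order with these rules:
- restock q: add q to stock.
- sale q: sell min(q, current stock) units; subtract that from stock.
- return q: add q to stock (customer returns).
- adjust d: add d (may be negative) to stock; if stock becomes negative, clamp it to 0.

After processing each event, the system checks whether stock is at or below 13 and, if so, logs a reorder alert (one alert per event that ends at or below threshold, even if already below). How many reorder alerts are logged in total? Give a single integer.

Answer: 6

Derivation:
Processing events:
Start: stock = 36
  Event 1 (sale 1): sell min(1,36)=1. stock: 36 - 1 = 35. total_sold = 1
  Event 2 (sale 8): sell min(8,35)=8. stock: 35 - 8 = 27. total_sold = 9
  Event 3 (return 2): 27 + 2 = 29
  Event 4 (sale 12): sell min(12,29)=12. stock: 29 - 12 = 17. total_sold = 21
  Event 5 (sale 5): sell min(5,17)=5. stock: 17 - 5 = 12. total_sold = 26
  Event 6 (sale 4): sell min(4,12)=4. stock: 12 - 4 = 8. total_sold = 30
  Event 7 (sale 17): sell min(17,8)=8. stock: 8 - 8 = 0. total_sold = 38
  Event 8 (restock 35): 0 + 35 = 35
  Event 9 (return 4): 35 + 4 = 39
  Event 10 (return 8): 39 + 8 = 47
  Event 11 (adjust -8): 47 + -8 = 39
  Event 12 (sale 25): sell min(25,39)=25. stock: 39 - 25 = 14. total_sold = 63
  Event 13 (sale 11): sell min(11,14)=11. stock: 14 - 11 = 3. total_sold = 74
  Event 14 (sale 25): sell min(25,3)=3. stock: 3 - 3 = 0. total_sold = 77
  Event 15 (sale 17): sell min(17,0)=0. stock: 0 - 0 = 0. total_sold = 77
Final: stock = 0, total_sold = 77

Checking against threshold 13:
  After event 1: stock=35 > 13
  After event 2: stock=27 > 13
  After event 3: stock=29 > 13
  After event 4: stock=17 > 13
  After event 5: stock=12 <= 13 -> ALERT
  After event 6: stock=8 <= 13 -> ALERT
  After event 7: stock=0 <= 13 -> ALERT
  After event 8: stock=35 > 13
  After event 9: stock=39 > 13
  After event 10: stock=47 > 13
  After event 11: stock=39 > 13
  After event 12: stock=14 > 13
  After event 13: stock=3 <= 13 -> ALERT
  After event 14: stock=0 <= 13 -> ALERT
  After event 15: stock=0 <= 13 -> ALERT
Alert events: [5, 6, 7, 13, 14, 15]. Count = 6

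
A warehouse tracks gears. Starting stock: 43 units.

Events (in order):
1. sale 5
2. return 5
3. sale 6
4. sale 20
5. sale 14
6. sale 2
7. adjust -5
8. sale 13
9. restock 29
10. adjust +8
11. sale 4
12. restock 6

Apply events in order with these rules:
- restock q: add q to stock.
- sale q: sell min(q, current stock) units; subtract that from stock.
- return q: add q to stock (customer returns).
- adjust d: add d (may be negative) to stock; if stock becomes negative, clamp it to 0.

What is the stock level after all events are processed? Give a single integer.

Processing events:
Start: stock = 43
  Event 1 (sale 5): sell min(5,43)=5. stock: 43 - 5 = 38. total_sold = 5
  Event 2 (return 5): 38 + 5 = 43
  Event 3 (sale 6): sell min(6,43)=6. stock: 43 - 6 = 37. total_sold = 11
  Event 4 (sale 20): sell min(20,37)=20. stock: 37 - 20 = 17. total_sold = 31
  Event 5 (sale 14): sell min(14,17)=14. stock: 17 - 14 = 3. total_sold = 45
  Event 6 (sale 2): sell min(2,3)=2. stock: 3 - 2 = 1. total_sold = 47
  Event 7 (adjust -5): 1 + -5 = 0 (clamped to 0)
  Event 8 (sale 13): sell min(13,0)=0. stock: 0 - 0 = 0. total_sold = 47
  Event 9 (restock 29): 0 + 29 = 29
  Event 10 (adjust +8): 29 + 8 = 37
  Event 11 (sale 4): sell min(4,37)=4. stock: 37 - 4 = 33. total_sold = 51
  Event 12 (restock 6): 33 + 6 = 39
Final: stock = 39, total_sold = 51

Answer: 39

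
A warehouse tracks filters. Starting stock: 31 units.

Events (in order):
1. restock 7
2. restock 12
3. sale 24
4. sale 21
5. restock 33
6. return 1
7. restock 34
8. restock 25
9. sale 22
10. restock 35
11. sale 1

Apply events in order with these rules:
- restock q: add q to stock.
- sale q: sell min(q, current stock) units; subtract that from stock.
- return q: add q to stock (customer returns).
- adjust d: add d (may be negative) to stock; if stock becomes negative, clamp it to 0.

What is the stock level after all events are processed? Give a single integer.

Processing events:
Start: stock = 31
  Event 1 (restock 7): 31 + 7 = 38
  Event 2 (restock 12): 38 + 12 = 50
  Event 3 (sale 24): sell min(24,50)=24. stock: 50 - 24 = 26. total_sold = 24
  Event 4 (sale 21): sell min(21,26)=21. stock: 26 - 21 = 5. total_sold = 45
  Event 5 (restock 33): 5 + 33 = 38
  Event 6 (return 1): 38 + 1 = 39
  Event 7 (restock 34): 39 + 34 = 73
  Event 8 (restock 25): 73 + 25 = 98
  Event 9 (sale 22): sell min(22,98)=22. stock: 98 - 22 = 76. total_sold = 67
  Event 10 (restock 35): 76 + 35 = 111
  Event 11 (sale 1): sell min(1,111)=1. stock: 111 - 1 = 110. total_sold = 68
Final: stock = 110, total_sold = 68

Answer: 110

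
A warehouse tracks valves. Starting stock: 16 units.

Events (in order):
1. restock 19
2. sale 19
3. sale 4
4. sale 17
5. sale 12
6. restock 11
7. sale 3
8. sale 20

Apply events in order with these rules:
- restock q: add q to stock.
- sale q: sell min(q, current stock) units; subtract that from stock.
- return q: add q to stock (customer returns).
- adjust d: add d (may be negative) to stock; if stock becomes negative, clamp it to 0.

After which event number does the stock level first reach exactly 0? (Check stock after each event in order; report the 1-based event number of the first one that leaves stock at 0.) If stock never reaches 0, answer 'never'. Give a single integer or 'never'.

Processing events:
Start: stock = 16
  Event 1 (restock 19): 16 + 19 = 35
  Event 2 (sale 19): sell min(19,35)=19. stock: 35 - 19 = 16. total_sold = 19
  Event 3 (sale 4): sell min(4,16)=4. stock: 16 - 4 = 12. total_sold = 23
  Event 4 (sale 17): sell min(17,12)=12. stock: 12 - 12 = 0. total_sold = 35
  Event 5 (sale 12): sell min(12,0)=0. stock: 0 - 0 = 0. total_sold = 35
  Event 6 (restock 11): 0 + 11 = 11
  Event 7 (sale 3): sell min(3,11)=3. stock: 11 - 3 = 8. total_sold = 38
  Event 8 (sale 20): sell min(20,8)=8. stock: 8 - 8 = 0. total_sold = 46
Final: stock = 0, total_sold = 46

First zero at event 4.

Answer: 4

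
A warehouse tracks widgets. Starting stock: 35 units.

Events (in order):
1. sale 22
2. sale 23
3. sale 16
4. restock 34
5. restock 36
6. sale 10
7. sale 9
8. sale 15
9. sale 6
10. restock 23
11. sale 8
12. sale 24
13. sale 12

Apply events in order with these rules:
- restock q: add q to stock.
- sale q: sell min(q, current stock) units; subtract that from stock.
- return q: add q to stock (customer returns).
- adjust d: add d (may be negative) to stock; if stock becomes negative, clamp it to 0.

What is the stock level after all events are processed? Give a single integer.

Answer: 9

Derivation:
Processing events:
Start: stock = 35
  Event 1 (sale 22): sell min(22,35)=22. stock: 35 - 22 = 13. total_sold = 22
  Event 2 (sale 23): sell min(23,13)=13. stock: 13 - 13 = 0. total_sold = 35
  Event 3 (sale 16): sell min(16,0)=0. stock: 0 - 0 = 0. total_sold = 35
  Event 4 (restock 34): 0 + 34 = 34
  Event 5 (restock 36): 34 + 36 = 70
  Event 6 (sale 10): sell min(10,70)=10. stock: 70 - 10 = 60. total_sold = 45
  Event 7 (sale 9): sell min(9,60)=9. stock: 60 - 9 = 51. total_sold = 54
  Event 8 (sale 15): sell min(15,51)=15. stock: 51 - 15 = 36. total_sold = 69
  Event 9 (sale 6): sell min(6,36)=6. stock: 36 - 6 = 30. total_sold = 75
  Event 10 (restock 23): 30 + 23 = 53
  Event 11 (sale 8): sell min(8,53)=8. stock: 53 - 8 = 45. total_sold = 83
  Event 12 (sale 24): sell min(24,45)=24. stock: 45 - 24 = 21. total_sold = 107
  Event 13 (sale 12): sell min(12,21)=12. stock: 21 - 12 = 9. total_sold = 119
Final: stock = 9, total_sold = 119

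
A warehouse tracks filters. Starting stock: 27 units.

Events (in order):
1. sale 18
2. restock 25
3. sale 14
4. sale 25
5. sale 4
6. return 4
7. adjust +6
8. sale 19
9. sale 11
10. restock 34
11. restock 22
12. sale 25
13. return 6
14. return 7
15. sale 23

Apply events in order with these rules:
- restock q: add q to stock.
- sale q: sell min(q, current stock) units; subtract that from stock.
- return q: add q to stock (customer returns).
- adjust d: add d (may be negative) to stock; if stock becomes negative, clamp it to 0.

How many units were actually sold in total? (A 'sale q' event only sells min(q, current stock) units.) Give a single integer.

Processing events:
Start: stock = 27
  Event 1 (sale 18): sell min(18,27)=18. stock: 27 - 18 = 9. total_sold = 18
  Event 2 (restock 25): 9 + 25 = 34
  Event 3 (sale 14): sell min(14,34)=14. stock: 34 - 14 = 20. total_sold = 32
  Event 4 (sale 25): sell min(25,20)=20. stock: 20 - 20 = 0. total_sold = 52
  Event 5 (sale 4): sell min(4,0)=0. stock: 0 - 0 = 0. total_sold = 52
  Event 6 (return 4): 0 + 4 = 4
  Event 7 (adjust +6): 4 + 6 = 10
  Event 8 (sale 19): sell min(19,10)=10. stock: 10 - 10 = 0. total_sold = 62
  Event 9 (sale 11): sell min(11,0)=0. stock: 0 - 0 = 0. total_sold = 62
  Event 10 (restock 34): 0 + 34 = 34
  Event 11 (restock 22): 34 + 22 = 56
  Event 12 (sale 25): sell min(25,56)=25. stock: 56 - 25 = 31. total_sold = 87
  Event 13 (return 6): 31 + 6 = 37
  Event 14 (return 7): 37 + 7 = 44
  Event 15 (sale 23): sell min(23,44)=23. stock: 44 - 23 = 21. total_sold = 110
Final: stock = 21, total_sold = 110

Answer: 110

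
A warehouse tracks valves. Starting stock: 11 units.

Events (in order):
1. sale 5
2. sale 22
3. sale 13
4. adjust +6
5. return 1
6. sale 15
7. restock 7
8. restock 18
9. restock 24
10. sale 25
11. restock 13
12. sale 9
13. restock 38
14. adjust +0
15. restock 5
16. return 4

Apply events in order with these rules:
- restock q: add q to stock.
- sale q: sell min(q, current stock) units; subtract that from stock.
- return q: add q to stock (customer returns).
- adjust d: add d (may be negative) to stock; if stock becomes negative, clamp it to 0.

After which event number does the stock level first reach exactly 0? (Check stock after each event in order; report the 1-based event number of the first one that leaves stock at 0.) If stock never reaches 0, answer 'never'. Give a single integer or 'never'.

Answer: 2

Derivation:
Processing events:
Start: stock = 11
  Event 1 (sale 5): sell min(5,11)=5. stock: 11 - 5 = 6. total_sold = 5
  Event 2 (sale 22): sell min(22,6)=6. stock: 6 - 6 = 0. total_sold = 11
  Event 3 (sale 13): sell min(13,0)=0. stock: 0 - 0 = 0. total_sold = 11
  Event 4 (adjust +6): 0 + 6 = 6
  Event 5 (return 1): 6 + 1 = 7
  Event 6 (sale 15): sell min(15,7)=7. stock: 7 - 7 = 0. total_sold = 18
  Event 7 (restock 7): 0 + 7 = 7
  Event 8 (restock 18): 7 + 18 = 25
  Event 9 (restock 24): 25 + 24 = 49
  Event 10 (sale 25): sell min(25,49)=25. stock: 49 - 25 = 24. total_sold = 43
  Event 11 (restock 13): 24 + 13 = 37
  Event 12 (sale 9): sell min(9,37)=9. stock: 37 - 9 = 28. total_sold = 52
  Event 13 (restock 38): 28 + 38 = 66
  Event 14 (adjust +0): 66 + 0 = 66
  Event 15 (restock 5): 66 + 5 = 71
  Event 16 (return 4): 71 + 4 = 75
Final: stock = 75, total_sold = 52

First zero at event 2.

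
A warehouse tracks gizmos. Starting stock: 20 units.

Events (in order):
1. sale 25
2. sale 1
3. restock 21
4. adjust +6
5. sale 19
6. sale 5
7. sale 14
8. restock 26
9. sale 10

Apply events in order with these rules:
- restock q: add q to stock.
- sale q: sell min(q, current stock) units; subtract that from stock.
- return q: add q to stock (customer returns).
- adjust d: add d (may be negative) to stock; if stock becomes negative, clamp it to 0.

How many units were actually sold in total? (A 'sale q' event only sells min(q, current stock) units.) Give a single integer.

Processing events:
Start: stock = 20
  Event 1 (sale 25): sell min(25,20)=20. stock: 20 - 20 = 0. total_sold = 20
  Event 2 (sale 1): sell min(1,0)=0. stock: 0 - 0 = 0. total_sold = 20
  Event 3 (restock 21): 0 + 21 = 21
  Event 4 (adjust +6): 21 + 6 = 27
  Event 5 (sale 19): sell min(19,27)=19. stock: 27 - 19 = 8. total_sold = 39
  Event 6 (sale 5): sell min(5,8)=5. stock: 8 - 5 = 3. total_sold = 44
  Event 7 (sale 14): sell min(14,3)=3. stock: 3 - 3 = 0. total_sold = 47
  Event 8 (restock 26): 0 + 26 = 26
  Event 9 (sale 10): sell min(10,26)=10. stock: 26 - 10 = 16. total_sold = 57
Final: stock = 16, total_sold = 57

Answer: 57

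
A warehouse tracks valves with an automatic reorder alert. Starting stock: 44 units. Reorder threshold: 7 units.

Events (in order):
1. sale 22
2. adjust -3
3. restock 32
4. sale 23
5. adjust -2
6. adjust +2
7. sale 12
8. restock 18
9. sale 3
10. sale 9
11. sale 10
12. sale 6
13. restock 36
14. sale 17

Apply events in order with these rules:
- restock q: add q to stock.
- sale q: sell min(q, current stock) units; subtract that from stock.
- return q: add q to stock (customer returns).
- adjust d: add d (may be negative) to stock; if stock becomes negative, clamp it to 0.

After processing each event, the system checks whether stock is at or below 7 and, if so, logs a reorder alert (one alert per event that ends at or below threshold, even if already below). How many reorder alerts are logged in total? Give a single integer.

Answer: 1

Derivation:
Processing events:
Start: stock = 44
  Event 1 (sale 22): sell min(22,44)=22. stock: 44 - 22 = 22. total_sold = 22
  Event 2 (adjust -3): 22 + -3 = 19
  Event 3 (restock 32): 19 + 32 = 51
  Event 4 (sale 23): sell min(23,51)=23. stock: 51 - 23 = 28. total_sold = 45
  Event 5 (adjust -2): 28 + -2 = 26
  Event 6 (adjust +2): 26 + 2 = 28
  Event 7 (sale 12): sell min(12,28)=12. stock: 28 - 12 = 16. total_sold = 57
  Event 8 (restock 18): 16 + 18 = 34
  Event 9 (sale 3): sell min(3,34)=3. stock: 34 - 3 = 31. total_sold = 60
  Event 10 (sale 9): sell min(9,31)=9. stock: 31 - 9 = 22. total_sold = 69
  Event 11 (sale 10): sell min(10,22)=10. stock: 22 - 10 = 12. total_sold = 79
  Event 12 (sale 6): sell min(6,12)=6. stock: 12 - 6 = 6. total_sold = 85
  Event 13 (restock 36): 6 + 36 = 42
  Event 14 (sale 17): sell min(17,42)=17. stock: 42 - 17 = 25. total_sold = 102
Final: stock = 25, total_sold = 102

Checking against threshold 7:
  After event 1: stock=22 > 7
  After event 2: stock=19 > 7
  After event 3: stock=51 > 7
  After event 4: stock=28 > 7
  After event 5: stock=26 > 7
  After event 6: stock=28 > 7
  After event 7: stock=16 > 7
  After event 8: stock=34 > 7
  After event 9: stock=31 > 7
  After event 10: stock=22 > 7
  After event 11: stock=12 > 7
  After event 12: stock=6 <= 7 -> ALERT
  After event 13: stock=42 > 7
  After event 14: stock=25 > 7
Alert events: [12]. Count = 1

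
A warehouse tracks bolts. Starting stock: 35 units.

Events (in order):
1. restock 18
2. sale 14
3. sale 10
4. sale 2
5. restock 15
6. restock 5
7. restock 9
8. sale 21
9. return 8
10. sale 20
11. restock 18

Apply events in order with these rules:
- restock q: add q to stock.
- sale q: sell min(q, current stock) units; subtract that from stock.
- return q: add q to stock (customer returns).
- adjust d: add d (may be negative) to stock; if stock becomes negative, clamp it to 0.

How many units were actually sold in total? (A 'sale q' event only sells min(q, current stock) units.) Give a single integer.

Answer: 67

Derivation:
Processing events:
Start: stock = 35
  Event 1 (restock 18): 35 + 18 = 53
  Event 2 (sale 14): sell min(14,53)=14. stock: 53 - 14 = 39. total_sold = 14
  Event 3 (sale 10): sell min(10,39)=10. stock: 39 - 10 = 29. total_sold = 24
  Event 4 (sale 2): sell min(2,29)=2. stock: 29 - 2 = 27. total_sold = 26
  Event 5 (restock 15): 27 + 15 = 42
  Event 6 (restock 5): 42 + 5 = 47
  Event 7 (restock 9): 47 + 9 = 56
  Event 8 (sale 21): sell min(21,56)=21. stock: 56 - 21 = 35. total_sold = 47
  Event 9 (return 8): 35 + 8 = 43
  Event 10 (sale 20): sell min(20,43)=20. stock: 43 - 20 = 23. total_sold = 67
  Event 11 (restock 18): 23 + 18 = 41
Final: stock = 41, total_sold = 67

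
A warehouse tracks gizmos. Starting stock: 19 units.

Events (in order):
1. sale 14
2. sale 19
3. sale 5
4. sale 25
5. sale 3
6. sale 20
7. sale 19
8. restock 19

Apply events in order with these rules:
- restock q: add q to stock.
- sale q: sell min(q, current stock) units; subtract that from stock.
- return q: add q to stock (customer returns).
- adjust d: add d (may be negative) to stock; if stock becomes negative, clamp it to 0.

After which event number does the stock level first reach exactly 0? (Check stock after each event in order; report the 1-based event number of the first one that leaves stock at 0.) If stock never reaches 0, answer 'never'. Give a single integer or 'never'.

Answer: 2

Derivation:
Processing events:
Start: stock = 19
  Event 1 (sale 14): sell min(14,19)=14. stock: 19 - 14 = 5. total_sold = 14
  Event 2 (sale 19): sell min(19,5)=5. stock: 5 - 5 = 0. total_sold = 19
  Event 3 (sale 5): sell min(5,0)=0. stock: 0 - 0 = 0. total_sold = 19
  Event 4 (sale 25): sell min(25,0)=0. stock: 0 - 0 = 0. total_sold = 19
  Event 5 (sale 3): sell min(3,0)=0. stock: 0 - 0 = 0. total_sold = 19
  Event 6 (sale 20): sell min(20,0)=0. stock: 0 - 0 = 0. total_sold = 19
  Event 7 (sale 19): sell min(19,0)=0. stock: 0 - 0 = 0. total_sold = 19
  Event 8 (restock 19): 0 + 19 = 19
Final: stock = 19, total_sold = 19

First zero at event 2.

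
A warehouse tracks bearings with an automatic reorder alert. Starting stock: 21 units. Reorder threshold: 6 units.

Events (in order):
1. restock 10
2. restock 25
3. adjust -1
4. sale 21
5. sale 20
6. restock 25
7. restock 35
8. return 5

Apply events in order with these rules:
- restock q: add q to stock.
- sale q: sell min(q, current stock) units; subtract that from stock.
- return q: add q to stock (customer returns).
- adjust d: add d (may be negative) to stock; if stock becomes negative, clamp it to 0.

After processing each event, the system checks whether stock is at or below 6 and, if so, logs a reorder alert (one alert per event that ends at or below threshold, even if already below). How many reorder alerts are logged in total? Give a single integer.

Answer: 0

Derivation:
Processing events:
Start: stock = 21
  Event 1 (restock 10): 21 + 10 = 31
  Event 2 (restock 25): 31 + 25 = 56
  Event 3 (adjust -1): 56 + -1 = 55
  Event 4 (sale 21): sell min(21,55)=21. stock: 55 - 21 = 34. total_sold = 21
  Event 5 (sale 20): sell min(20,34)=20. stock: 34 - 20 = 14. total_sold = 41
  Event 6 (restock 25): 14 + 25 = 39
  Event 7 (restock 35): 39 + 35 = 74
  Event 8 (return 5): 74 + 5 = 79
Final: stock = 79, total_sold = 41

Checking against threshold 6:
  After event 1: stock=31 > 6
  After event 2: stock=56 > 6
  After event 3: stock=55 > 6
  After event 4: stock=34 > 6
  After event 5: stock=14 > 6
  After event 6: stock=39 > 6
  After event 7: stock=74 > 6
  After event 8: stock=79 > 6
Alert events: []. Count = 0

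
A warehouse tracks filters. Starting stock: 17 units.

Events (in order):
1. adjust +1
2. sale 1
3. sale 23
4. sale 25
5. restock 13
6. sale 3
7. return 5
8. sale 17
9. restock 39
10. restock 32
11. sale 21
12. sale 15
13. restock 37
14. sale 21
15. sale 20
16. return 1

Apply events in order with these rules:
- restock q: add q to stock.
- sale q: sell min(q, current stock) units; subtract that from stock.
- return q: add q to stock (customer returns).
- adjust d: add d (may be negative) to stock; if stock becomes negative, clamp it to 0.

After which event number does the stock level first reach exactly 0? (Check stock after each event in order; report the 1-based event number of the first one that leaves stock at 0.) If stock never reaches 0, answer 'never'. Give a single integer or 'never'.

Answer: 3

Derivation:
Processing events:
Start: stock = 17
  Event 1 (adjust +1): 17 + 1 = 18
  Event 2 (sale 1): sell min(1,18)=1. stock: 18 - 1 = 17. total_sold = 1
  Event 3 (sale 23): sell min(23,17)=17. stock: 17 - 17 = 0. total_sold = 18
  Event 4 (sale 25): sell min(25,0)=0. stock: 0 - 0 = 0. total_sold = 18
  Event 5 (restock 13): 0 + 13 = 13
  Event 6 (sale 3): sell min(3,13)=3. stock: 13 - 3 = 10. total_sold = 21
  Event 7 (return 5): 10 + 5 = 15
  Event 8 (sale 17): sell min(17,15)=15. stock: 15 - 15 = 0. total_sold = 36
  Event 9 (restock 39): 0 + 39 = 39
  Event 10 (restock 32): 39 + 32 = 71
  Event 11 (sale 21): sell min(21,71)=21. stock: 71 - 21 = 50. total_sold = 57
  Event 12 (sale 15): sell min(15,50)=15. stock: 50 - 15 = 35. total_sold = 72
  Event 13 (restock 37): 35 + 37 = 72
  Event 14 (sale 21): sell min(21,72)=21. stock: 72 - 21 = 51. total_sold = 93
  Event 15 (sale 20): sell min(20,51)=20. stock: 51 - 20 = 31. total_sold = 113
  Event 16 (return 1): 31 + 1 = 32
Final: stock = 32, total_sold = 113

First zero at event 3.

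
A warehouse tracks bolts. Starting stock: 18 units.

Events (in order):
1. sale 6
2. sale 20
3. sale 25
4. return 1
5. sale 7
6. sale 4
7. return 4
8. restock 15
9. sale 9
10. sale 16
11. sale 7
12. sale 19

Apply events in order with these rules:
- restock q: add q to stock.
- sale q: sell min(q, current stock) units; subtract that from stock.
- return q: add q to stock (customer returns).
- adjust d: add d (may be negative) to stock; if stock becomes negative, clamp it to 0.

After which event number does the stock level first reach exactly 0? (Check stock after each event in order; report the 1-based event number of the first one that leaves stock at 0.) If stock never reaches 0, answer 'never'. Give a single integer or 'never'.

Answer: 2

Derivation:
Processing events:
Start: stock = 18
  Event 1 (sale 6): sell min(6,18)=6. stock: 18 - 6 = 12. total_sold = 6
  Event 2 (sale 20): sell min(20,12)=12. stock: 12 - 12 = 0. total_sold = 18
  Event 3 (sale 25): sell min(25,0)=0. stock: 0 - 0 = 0. total_sold = 18
  Event 4 (return 1): 0 + 1 = 1
  Event 5 (sale 7): sell min(7,1)=1. stock: 1 - 1 = 0. total_sold = 19
  Event 6 (sale 4): sell min(4,0)=0. stock: 0 - 0 = 0. total_sold = 19
  Event 7 (return 4): 0 + 4 = 4
  Event 8 (restock 15): 4 + 15 = 19
  Event 9 (sale 9): sell min(9,19)=9. stock: 19 - 9 = 10. total_sold = 28
  Event 10 (sale 16): sell min(16,10)=10. stock: 10 - 10 = 0. total_sold = 38
  Event 11 (sale 7): sell min(7,0)=0. stock: 0 - 0 = 0. total_sold = 38
  Event 12 (sale 19): sell min(19,0)=0. stock: 0 - 0 = 0. total_sold = 38
Final: stock = 0, total_sold = 38

First zero at event 2.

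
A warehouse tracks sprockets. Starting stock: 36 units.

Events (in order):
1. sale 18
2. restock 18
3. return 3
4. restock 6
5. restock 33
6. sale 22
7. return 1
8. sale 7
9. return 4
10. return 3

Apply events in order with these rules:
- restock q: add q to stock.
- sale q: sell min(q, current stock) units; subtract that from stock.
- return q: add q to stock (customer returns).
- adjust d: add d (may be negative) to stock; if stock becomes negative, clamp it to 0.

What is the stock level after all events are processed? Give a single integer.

Answer: 57

Derivation:
Processing events:
Start: stock = 36
  Event 1 (sale 18): sell min(18,36)=18. stock: 36 - 18 = 18. total_sold = 18
  Event 2 (restock 18): 18 + 18 = 36
  Event 3 (return 3): 36 + 3 = 39
  Event 4 (restock 6): 39 + 6 = 45
  Event 5 (restock 33): 45 + 33 = 78
  Event 6 (sale 22): sell min(22,78)=22. stock: 78 - 22 = 56. total_sold = 40
  Event 7 (return 1): 56 + 1 = 57
  Event 8 (sale 7): sell min(7,57)=7. stock: 57 - 7 = 50. total_sold = 47
  Event 9 (return 4): 50 + 4 = 54
  Event 10 (return 3): 54 + 3 = 57
Final: stock = 57, total_sold = 47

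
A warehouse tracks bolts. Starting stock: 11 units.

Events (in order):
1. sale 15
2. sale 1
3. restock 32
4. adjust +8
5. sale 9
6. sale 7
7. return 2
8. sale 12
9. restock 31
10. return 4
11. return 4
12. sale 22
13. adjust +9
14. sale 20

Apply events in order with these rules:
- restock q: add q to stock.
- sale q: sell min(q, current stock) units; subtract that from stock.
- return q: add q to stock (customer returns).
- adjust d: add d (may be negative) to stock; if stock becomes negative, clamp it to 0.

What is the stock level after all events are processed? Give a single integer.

Processing events:
Start: stock = 11
  Event 1 (sale 15): sell min(15,11)=11. stock: 11 - 11 = 0. total_sold = 11
  Event 2 (sale 1): sell min(1,0)=0. stock: 0 - 0 = 0. total_sold = 11
  Event 3 (restock 32): 0 + 32 = 32
  Event 4 (adjust +8): 32 + 8 = 40
  Event 5 (sale 9): sell min(9,40)=9. stock: 40 - 9 = 31. total_sold = 20
  Event 6 (sale 7): sell min(7,31)=7. stock: 31 - 7 = 24. total_sold = 27
  Event 7 (return 2): 24 + 2 = 26
  Event 8 (sale 12): sell min(12,26)=12. stock: 26 - 12 = 14. total_sold = 39
  Event 9 (restock 31): 14 + 31 = 45
  Event 10 (return 4): 45 + 4 = 49
  Event 11 (return 4): 49 + 4 = 53
  Event 12 (sale 22): sell min(22,53)=22. stock: 53 - 22 = 31. total_sold = 61
  Event 13 (adjust +9): 31 + 9 = 40
  Event 14 (sale 20): sell min(20,40)=20. stock: 40 - 20 = 20. total_sold = 81
Final: stock = 20, total_sold = 81

Answer: 20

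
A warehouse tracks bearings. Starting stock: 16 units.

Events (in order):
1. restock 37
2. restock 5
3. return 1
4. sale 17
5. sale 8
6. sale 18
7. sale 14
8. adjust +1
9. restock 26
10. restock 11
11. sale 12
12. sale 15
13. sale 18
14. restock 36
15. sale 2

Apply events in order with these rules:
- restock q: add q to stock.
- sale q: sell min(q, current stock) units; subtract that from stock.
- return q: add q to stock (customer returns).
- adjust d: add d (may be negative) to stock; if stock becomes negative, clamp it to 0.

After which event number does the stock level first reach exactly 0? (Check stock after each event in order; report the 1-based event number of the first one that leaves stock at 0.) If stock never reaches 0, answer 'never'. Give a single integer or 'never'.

Answer: 13

Derivation:
Processing events:
Start: stock = 16
  Event 1 (restock 37): 16 + 37 = 53
  Event 2 (restock 5): 53 + 5 = 58
  Event 3 (return 1): 58 + 1 = 59
  Event 4 (sale 17): sell min(17,59)=17. stock: 59 - 17 = 42. total_sold = 17
  Event 5 (sale 8): sell min(8,42)=8. stock: 42 - 8 = 34. total_sold = 25
  Event 6 (sale 18): sell min(18,34)=18. stock: 34 - 18 = 16. total_sold = 43
  Event 7 (sale 14): sell min(14,16)=14. stock: 16 - 14 = 2. total_sold = 57
  Event 8 (adjust +1): 2 + 1 = 3
  Event 9 (restock 26): 3 + 26 = 29
  Event 10 (restock 11): 29 + 11 = 40
  Event 11 (sale 12): sell min(12,40)=12. stock: 40 - 12 = 28. total_sold = 69
  Event 12 (sale 15): sell min(15,28)=15. stock: 28 - 15 = 13. total_sold = 84
  Event 13 (sale 18): sell min(18,13)=13. stock: 13 - 13 = 0. total_sold = 97
  Event 14 (restock 36): 0 + 36 = 36
  Event 15 (sale 2): sell min(2,36)=2. stock: 36 - 2 = 34. total_sold = 99
Final: stock = 34, total_sold = 99

First zero at event 13.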